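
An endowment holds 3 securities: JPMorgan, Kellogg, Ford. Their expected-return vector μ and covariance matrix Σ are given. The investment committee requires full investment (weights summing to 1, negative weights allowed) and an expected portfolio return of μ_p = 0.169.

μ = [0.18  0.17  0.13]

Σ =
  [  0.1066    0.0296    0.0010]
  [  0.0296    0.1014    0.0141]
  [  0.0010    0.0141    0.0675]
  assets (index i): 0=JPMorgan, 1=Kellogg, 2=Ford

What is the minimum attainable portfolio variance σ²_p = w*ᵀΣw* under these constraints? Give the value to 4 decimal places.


x=Σ⁻¹μ = [1.3846  1.0375  1.6887]
y=Σ⁻¹𝟙 = [7.6578  5.7492  13.5004]
a=μᵀx=0.645140  b=𝟙ᵀx=4.110830  c=𝟙ᵀy=26.907460  D=ac−b²=0.460153
λ₁=(c·0.169−b)/D = (26.907460·0.169−4.110830)/0.460153 = 0.948665
λ₂=(a−b·0.169)/D = (0.645140−4.110830·0.169)/0.460153 = -0.107769
w* = 0.948665·x + -0.107769·y:
  w_0 = 0.948665·1.3846 + -0.107769·7.6578 = 0.4883  (JPMorgan)
  w_1 = 0.948665·1.0375 + -0.107769·5.7492 = 0.3647  (Kellogg)
  w_2 = 0.948665·1.6887 + -0.107769·13.5004 = 0.1471  (Ford)
Σw_i=1.0000  μᵀw=0.1690
σ²=wᵀΣw=λ₁·μ_p+λ₂ = 0.948665·0.169 + -0.107769 = 0.052555 ≈ 0.0526

0.0526


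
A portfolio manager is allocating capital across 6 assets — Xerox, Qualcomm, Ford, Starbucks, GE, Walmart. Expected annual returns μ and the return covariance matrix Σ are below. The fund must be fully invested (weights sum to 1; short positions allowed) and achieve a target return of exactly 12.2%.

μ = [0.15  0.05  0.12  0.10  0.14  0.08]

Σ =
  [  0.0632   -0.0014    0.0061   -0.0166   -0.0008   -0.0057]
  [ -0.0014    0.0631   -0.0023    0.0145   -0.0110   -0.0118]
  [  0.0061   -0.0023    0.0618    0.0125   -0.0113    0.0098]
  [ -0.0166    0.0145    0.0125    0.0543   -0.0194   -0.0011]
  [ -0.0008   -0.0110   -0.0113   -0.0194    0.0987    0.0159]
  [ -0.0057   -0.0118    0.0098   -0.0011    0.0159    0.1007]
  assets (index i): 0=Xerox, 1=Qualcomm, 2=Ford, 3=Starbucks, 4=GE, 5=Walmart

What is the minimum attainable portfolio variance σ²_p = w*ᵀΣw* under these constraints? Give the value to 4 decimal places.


x=Σ⁻¹μ = [3.1606  0.6920  1.3287  3.1105  2.1858  0.6140]
y=Σ⁻¹𝟙 = [22.6840  15.7715  11.0422  24.7408  16.6492  9.6294]
a=μᵀx=1.334308  b=𝟙ᵀx=11.091557  c=𝟙ᵀy=100.517094  D=ac−b²=11.098106
λ₁=(c·0.122−b)/D = (100.517094·0.122−11.091557)/11.098106 = 0.105561
λ₂=(a−b·0.122)/D = (1.334308−11.091557·0.122)/11.098106 = -0.001700
w* = 0.105561·x + -0.001700·y:
  w_0 = 0.105561·3.1606 + -0.001700·22.6840 = 0.2951  (Xerox)
  w_1 = 0.105561·0.6920 + -0.001700·15.7715 = 0.0462  (Qualcomm)
  w_2 = 0.105561·1.3287 + -0.001700·11.0422 = 0.1215  (Ford)
  w_3 = 0.105561·3.1105 + -0.001700·24.7408 = 0.2863  (Starbucks)
  w_4 = 0.105561·2.1858 + -0.001700·16.6492 = 0.2024  (GE)
  w_5 = 0.105561·0.6140 + -0.001700·9.6294 = 0.0484  (Walmart)
Σw_i=1.0000  μᵀw=0.1220
σ²=wᵀΣw=λ₁·μ_p+λ₂ = 0.105561·0.122 + -0.001700 = 0.011179 ≈ 0.0112

0.0112


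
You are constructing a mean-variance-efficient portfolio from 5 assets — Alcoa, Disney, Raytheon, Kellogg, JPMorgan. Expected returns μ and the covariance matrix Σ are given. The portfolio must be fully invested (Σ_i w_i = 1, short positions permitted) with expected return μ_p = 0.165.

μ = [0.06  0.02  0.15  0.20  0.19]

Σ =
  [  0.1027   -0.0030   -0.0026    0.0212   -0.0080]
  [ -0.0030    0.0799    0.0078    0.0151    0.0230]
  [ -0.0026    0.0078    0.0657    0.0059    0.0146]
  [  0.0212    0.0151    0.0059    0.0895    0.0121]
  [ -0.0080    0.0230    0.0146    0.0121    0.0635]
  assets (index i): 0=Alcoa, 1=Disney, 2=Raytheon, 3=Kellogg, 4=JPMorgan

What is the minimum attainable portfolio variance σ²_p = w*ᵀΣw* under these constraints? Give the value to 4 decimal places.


0.0260

p=Σ⁻¹μ = [0.4273  -1.0142  1.6597  1.8324  2.6825]
q=Σ⁻¹𝟙 = [9.9831  7.7134  11.8978  5.3080  10.4649]
a=μᵀp=1.130484  b=𝟙ᵀp=5.587852  c=𝟙ᵀq=45.367226  D=ac−b²=20.062820
λ₁=(c·0.165−b)/D = (45.367226·0.165−5.587852)/20.062820 = 0.094590
λ₂=(a−b·0.165)/D = (1.130484−5.587852·0.165)/20.062820 = 0.010392
w* = 0.094590·p + 0.010392·q:
  w_0 = 0.094590·0.4273 + 0.010392·9.9831 = 0.1442  (Alcoa)
  w_1 = 0.094590·-1.0142 + 0.010392·7.7134 = -0.0158  (Disney)
  w_2 = 0.094590·1.6597 + 0.010392·11.8978 = 0.2806  (Raytheon)
  w_3 = 0.094590·1.8324 + 0.010392·5.3080 = 0.2285  (Kellogg)
  w_4 = 0.094590·2.6825 + 0.010392·10.4649 = 0.3625  (JPMorgan)
Σw_i=1.0000  μᵀw=0.1650
σ²=wᵀΣw=λ₁·μ_p+λ₂ = 0.094590·0.165 + 0.010392 = 0.025999 ≈ 0.0260


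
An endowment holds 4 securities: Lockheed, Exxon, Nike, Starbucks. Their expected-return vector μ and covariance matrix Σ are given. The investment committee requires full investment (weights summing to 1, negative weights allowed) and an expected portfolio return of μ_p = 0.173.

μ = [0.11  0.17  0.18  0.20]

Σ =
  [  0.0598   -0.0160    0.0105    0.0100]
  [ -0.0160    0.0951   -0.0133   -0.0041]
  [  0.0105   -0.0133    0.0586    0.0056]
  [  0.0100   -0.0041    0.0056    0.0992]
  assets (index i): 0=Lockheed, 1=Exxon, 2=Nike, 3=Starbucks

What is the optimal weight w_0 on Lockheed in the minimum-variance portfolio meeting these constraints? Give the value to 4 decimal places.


0.1227

x=Σ⁻¹μ = [1.6762  2.5922  3.1901  1.7742]
y=Σ⁻¹𝟙 = [16.6842  16.0410  16.9415  8.1054]
a=μᵀx=1.554128  b=𝟙ᵀx=9.232783  c=𝟙ᵀy=57.772121  D=ac−b²=4.540975
λ₁=(c·0.173−b)/D = (57.772121·0.173−9.232783)/4.540975 = 0.167760
λ₂=(a−b·0.173)/D = (1.554128−9.232783·0.173)/4.540975 = -0.009501
w* = 0.167760·x + -0.009501·y:
  w_0 = 0.167760·1.6762 + -0.009501·16.6842 = 0.1227  (Lockheed)
  w_1 = 0.167760·2.5922 + -0.009501·16.0410 = 0.2825  (Exxon)
  w_2 = 0.167760·3.1901 + -0.009501·16.9415 = 0.3742  (Nike)
  w_3 = 0.167760·1.7742 + -0.009501·8.1054 = 0.2206  (Starbucks)
Σw_i=1.0000  μᵀw=0.1730
σ²=wᵀΣw=λ₁·μ_p+λ₂ = 0.167760·0.173 + -0.009501 = 0.019522 ≈ 0.0195


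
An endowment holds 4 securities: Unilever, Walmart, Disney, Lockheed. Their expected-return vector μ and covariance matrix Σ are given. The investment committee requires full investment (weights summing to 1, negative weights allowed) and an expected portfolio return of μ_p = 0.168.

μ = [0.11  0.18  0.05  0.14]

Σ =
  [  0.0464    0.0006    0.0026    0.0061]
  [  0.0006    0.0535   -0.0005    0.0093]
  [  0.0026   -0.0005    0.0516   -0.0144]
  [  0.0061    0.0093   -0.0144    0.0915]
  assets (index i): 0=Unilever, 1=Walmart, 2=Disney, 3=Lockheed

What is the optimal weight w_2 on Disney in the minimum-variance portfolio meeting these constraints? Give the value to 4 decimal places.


p=Σ⁻¹μ = [2.0935  3.1322  1.2479  1.2685]
q=Σ⁻¹𝟙 = [18.6134  16.7013  21.7907  11.4199]
a=μᵀp=1.034060  b=𝟙ᵀp=7.742043  c=𝟙ᵀq=68.525415  D=ac−b²=10.920155
λ₁=(c·0.168−b)/D = (68.525415·0.168−7.742043)/10.920155 = 0.345254
λ₂=(a−b·0.168)/D = (1.034060−7.742043·0.168)/10.920155 = -0.024414
w* = 0.345254·p + -0.024414·q:
  w_0 = 0.345254·2.0935 + -0.024414·18.6134 = 0.2684  (Unilever)
  w_1 = 0.345254·3.1322 + -0.024414·16.7013 = 0.6736  (Walmart)
  w_2 = 0.345254·1.2479 + -0.024414·21.7907 = -0.1012  (Disney)
  w_3 = 0.345254·1.2685 + -0.024414·11.4199 = 0.1592  (Lockheed)
Σw_i=1.0000  μᵀw=0.1680
σ²=wᵀΣw=λ₁·μ_p+λ₂ = 0.345254·0.168 + -0.024414 = 0.033589 ≈ 0.0336

-0.1012


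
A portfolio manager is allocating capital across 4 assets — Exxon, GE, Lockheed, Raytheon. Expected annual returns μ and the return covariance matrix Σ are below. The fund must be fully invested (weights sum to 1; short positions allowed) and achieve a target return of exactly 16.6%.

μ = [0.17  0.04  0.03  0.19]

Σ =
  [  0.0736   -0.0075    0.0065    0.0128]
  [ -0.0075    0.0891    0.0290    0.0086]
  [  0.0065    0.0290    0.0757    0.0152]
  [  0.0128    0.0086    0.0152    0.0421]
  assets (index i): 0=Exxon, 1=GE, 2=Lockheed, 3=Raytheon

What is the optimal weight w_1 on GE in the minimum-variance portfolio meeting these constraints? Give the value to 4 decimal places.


0.1370

x=Σ⁻¹μ = [1.6933  0.4335  -0.7549  4.1823]
y=Σ⁻¹𝟙 = [11.1020  8.7419  5.5792  16.5774]
a=μᵀx=1.077178  b=𝟙ᵀx=5.554107  c=𝟙ᵀy=42.000538  D=ac−b²=14.393944
λ₁=(c·0.166−b)/D = (42.000538·0.166−5.554107)/14.393944 = 0.098512
λ₂=(a−b·0.166)/D = (1.077178−5.554107·0.166)/14.393944 = 0.010782
w* = 0.098512·x + 0.010782·y:
  w_0 = 0.098512·1.6933 + 0.010782·11.1020 = 0.2865  (Exxon)
  w_1 = 0.098512·0.4335 + 0.010782·8.7419 = 0.1370  (GE)
  w_2 = 0.098512·-0.7549 + 0.010782·5.5792 = -0.0142  (Lockheed)
  w_3 = 0.098512·4.1823 + 0.010782·16.5774 = 0.5907  (Raytheon)
Σw_i=1.0000  μᵀw=0.1660
σ²=wᵀΣw=λ₁·μ_p+λ₂ = 0.098512·0.166 + 0.010782 = 0.027135 ≈ 0.0271


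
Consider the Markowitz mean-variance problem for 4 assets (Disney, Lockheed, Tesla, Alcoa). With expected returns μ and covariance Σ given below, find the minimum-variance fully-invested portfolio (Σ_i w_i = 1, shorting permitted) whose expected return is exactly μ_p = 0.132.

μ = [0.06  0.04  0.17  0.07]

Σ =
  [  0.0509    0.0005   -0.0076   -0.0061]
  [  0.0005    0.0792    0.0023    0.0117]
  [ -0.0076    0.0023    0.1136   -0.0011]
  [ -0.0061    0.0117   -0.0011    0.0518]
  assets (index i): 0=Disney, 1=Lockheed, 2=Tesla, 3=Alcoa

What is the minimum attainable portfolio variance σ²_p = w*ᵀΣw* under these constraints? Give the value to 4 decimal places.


0.0454

g=Σ⁻¹μ = [1.6002  0.2230  1.6138  1.5237]
h=Σ⁻¹𝟙 = [23.5303  9.1889  10.3868  20.2211]
a=μᵀg=0.485928  b=𝟙ᵀg=4.960602  c=𝟙ᵀh=63.327044  D=ac−b²=6.164800
λ₁=(c·0.132−b)/D = (63.327044·0.132−4.960602)/6.164800 = 0.551286
λ₂=(a−b·0.132)/D = (0.485928−4.960602·0.132)/6.164800 = -0.027393
w* = 0.551286·g + -0.027393·h:
  w_0 = 0.551286·1.6002 + -0.027393·23.5303 = 0.2376  (Disney)
  w_1 = 0.551286·0.2230 + -0.027393·9.1889 = -0.1288  (Lockheed)
  w_2 = 0.551286·1.6138 + -0.027393·10.3868 = 0.6051  (Tesla)
  w_3 = 0.551286·1.5237 + -0.027393·20.2211 = 0.2861  (Alcoa)
Σw_i=1.0000  μᵀw=0.1320
σ²=wᵀΣw=λ₁·μ_p+λ₂ = 0.551286·0.132 + -0.027393 = 0.045377 ≈ 0.0454


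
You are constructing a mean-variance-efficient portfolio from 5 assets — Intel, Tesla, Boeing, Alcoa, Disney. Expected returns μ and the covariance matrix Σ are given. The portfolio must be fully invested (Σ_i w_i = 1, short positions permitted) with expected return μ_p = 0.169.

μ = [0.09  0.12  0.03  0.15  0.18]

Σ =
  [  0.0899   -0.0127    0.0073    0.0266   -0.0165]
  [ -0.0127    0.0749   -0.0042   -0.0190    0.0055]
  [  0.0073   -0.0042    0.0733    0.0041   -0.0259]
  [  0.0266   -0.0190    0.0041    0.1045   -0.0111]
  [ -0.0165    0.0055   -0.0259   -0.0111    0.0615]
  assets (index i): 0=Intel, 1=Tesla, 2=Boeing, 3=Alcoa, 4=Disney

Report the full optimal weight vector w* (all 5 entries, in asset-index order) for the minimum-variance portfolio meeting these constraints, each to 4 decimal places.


x=Σ⁻¹μ = [1.3770  2.0944  1.7682  1.8410  4.1859]
y=Σ⁻¹𝟙 = [13.8737  17.7198  23.3408  11.5639  30.3145]
a=μᵀx=1.457904  b=𝟙ᵀx=11.266428  c=𝟙ᵀy=96.812662  D=ac−b²=14.211183
λ₁=(c·0.169−b)/D = (96.812662·0.169−11.266428)/14.211183 = 0.358514
λ₂=(a−b·0.169)/D = (1.457904−11.266428·0.169)/14.211183 = -0.031392
w* = 0.358514·x + -0.031392·y:
  w_0 = 0.358514·1.3770 + -0.031392·13.8737 = 0.0581  (Intel)
  w_1 = 0.358514·2.0944 + -0.031392·17.7198 = 0.1946  (Tesla)
  w_2 = 0.358514·1.7682 + -0.031392·23.3408 = -0.0988  (Boeing)
  w_3 = 0.358514·1.8410 + -0.031392·11.5639 = 0.2970  (Alcoa)
  w_4 = 0.358514·4.1859 + -0.031392·30.3145 = 0.5491  (Disney)
Σw_i=1.0000  μᵀw=0.1690
σ²=wᵀΣw=λ₁·μ_p+λ₂ = 0.358514·0.169 + -0.031392 = 0.029197 ≈ 0.0292

0.0581  0.1946  -0.0988  0.2970  0.5491


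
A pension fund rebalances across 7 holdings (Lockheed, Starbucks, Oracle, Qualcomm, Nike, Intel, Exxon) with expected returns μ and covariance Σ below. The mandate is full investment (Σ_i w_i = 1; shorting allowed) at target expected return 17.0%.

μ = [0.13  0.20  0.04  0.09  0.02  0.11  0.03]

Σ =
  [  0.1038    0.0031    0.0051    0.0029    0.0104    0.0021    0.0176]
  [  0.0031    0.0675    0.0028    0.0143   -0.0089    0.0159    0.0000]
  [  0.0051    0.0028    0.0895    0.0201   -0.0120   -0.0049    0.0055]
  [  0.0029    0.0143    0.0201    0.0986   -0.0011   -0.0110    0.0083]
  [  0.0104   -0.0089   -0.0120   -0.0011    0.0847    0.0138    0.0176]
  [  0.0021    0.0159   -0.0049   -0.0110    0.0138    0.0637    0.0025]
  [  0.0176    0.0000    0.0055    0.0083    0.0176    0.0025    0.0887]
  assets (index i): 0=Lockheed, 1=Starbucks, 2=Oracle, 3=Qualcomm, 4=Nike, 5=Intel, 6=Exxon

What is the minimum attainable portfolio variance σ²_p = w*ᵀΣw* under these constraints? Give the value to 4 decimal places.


0.0356

g=Σ⁻¹μ = [1.1058  2.5418  0.2676  0.5882  0.2357  1.1283  -0.0314]
h=Σ⁻¹𝟙 = [6.2193  11.0707  10.5564  7.1568  10.4906  12.2586  6.2886]
a=μᵀg=0.843633  b=𝟙ᵀg=5.835940  c=𝟙ᵀh=64.040999  D=ac−b²=19.968900
λ₁=(c·0.170−b)/D = (64.040999·0.170−5.835940)/19.968900 = 0.252945
λ₂=(a−b·0.170)/D = (0.843633−5.835940·0.170)/19.968900 = -0.007435
w* = 0.252945·g + -0.007435·h:
  w_0 = 0.252945·1.1058 + -0.007435·6.2193 = 0.2335  (Lockheed)
  w_1 = 0.252945·2.5418 + -0.007435·11.0707 = 0.5606  (Starbucks)
  w_2 = 0.252945·0.2676 + -0.007435·10.5564 = -0.0108  (Oracle)
  w_3 = 0.252945·0.5882 + -0.007435·7.1568 = 0.0956  (Qualcomm)
  w_4 = 0.252945·0.2357 + -0.007435·10.4906 = -0.0184  (Nike)
  w_5 = 0.252945·1.1283 + -0.007435·12.2586 = 0.1942  (Intel)
  w_6 = 0.252945·-0.0314 + -0.007435·6.2886 = -0.0547  (Exxon)
Σw_i=1.0000  μᵀw=0.1700
σ²=wᵀΣw=λ₁·μ_p+λ₂ = 0.252945·0.170 + -0.007435 = 0.035565 ≈ 0.0356


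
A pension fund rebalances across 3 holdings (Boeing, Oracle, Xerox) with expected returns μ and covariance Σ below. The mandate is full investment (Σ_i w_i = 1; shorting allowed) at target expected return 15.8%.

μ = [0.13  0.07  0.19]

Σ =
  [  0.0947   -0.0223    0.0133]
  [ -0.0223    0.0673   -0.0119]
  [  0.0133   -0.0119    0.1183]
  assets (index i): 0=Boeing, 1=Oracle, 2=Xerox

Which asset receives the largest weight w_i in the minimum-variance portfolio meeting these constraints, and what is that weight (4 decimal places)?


u=Σ⁻¹μ = [1.5816  1.8496  1.6143]
v=Σ⁻¹𝟙 = [14.2863  21.1800  8.9775]
a=μᵀu=0.641803  b=𝟙ᵀu=5.045544  c=𝟙ᵀv=44.443831  D=ac−b²=3.066673
λ₁=(c·0.158−b)/D = (44.443831·0.158−5.045544)/3.066673 = 0.644536
λ₂=(a−b·0.158)/D = (0.641803−5.045544·0.158)/3.066673 = -0.050671
w* = 0.644536·u + -0.050671·v:
  w_0 = 0.644536·1.5816 + -0.050671·14.2863 = 0.2955  (Boeing)
  w_1 = 0.644536·1.8496 + -0.050671·21.1800 = 0.1189  (Oracle)
  w_2 = 0.644536·1.6143 + -0.050671·8.9775 = 0.5856  (Xerox)
Σw_i=1.0000  μᵀw=0.1580
σ²=wᵀΣw=λ₁·μ_p+λ₂ = 0.644536·0.158 + -0.050671 = 0.051165 ≈ 0.0512

Xerox (0.5856)


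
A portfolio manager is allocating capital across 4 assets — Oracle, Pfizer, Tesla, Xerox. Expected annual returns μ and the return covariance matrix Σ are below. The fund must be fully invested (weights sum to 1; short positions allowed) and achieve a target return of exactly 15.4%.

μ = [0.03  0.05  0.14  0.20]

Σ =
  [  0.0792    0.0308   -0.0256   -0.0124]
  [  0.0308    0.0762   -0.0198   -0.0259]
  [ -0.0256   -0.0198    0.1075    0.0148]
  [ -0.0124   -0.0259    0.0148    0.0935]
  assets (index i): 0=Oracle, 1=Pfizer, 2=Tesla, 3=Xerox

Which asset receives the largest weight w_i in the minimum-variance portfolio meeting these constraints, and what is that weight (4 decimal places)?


Xerox (0.5501)

u=Σ⁻¹μ = [0.5872  1.6133  1.4032  2.4417]
v=Σ⁻¹𝟙 = [12.8750  16.4332  13.3519  14.8413]
a=μᵀu=0.783068  b=𝟙ᵀu=6.045427  c=𝟙ᵀv=57.501296  D=ac−b²=8.480265
λ₁=(c·0.154−b)/D = (57.501296·0.154−6.045427)/8.480265 = 0.331331
λ₂=(a−b·0.154)/D = (0.783068−6.045427·0.154)/8.480265 = -0.017444
w* = 0.331331·u + -0.017444·v:
  w_0 = 0.331331·0.5872 + -0.017444·12.8750 = -0.0300  (Oracle)
  w_1 = 0.331331·1.6133 + -0.017444·16.4332 = 0.2479  (Pfizer)
  w_2 = 0.331331·1.4032 + -0.017444·13.3519 = 0.2320  (Tesla)
  w_3 = 0.331331·2.4417 + -0.017444·14.8413 = 0.5501  (Xerox)
Σw_i=1.0000  μᵀw=0.1540
σ²=wᵀΣw=λ₁·μ_p+λ₂ = 0.331331·0.154 + -0.017444 = 0.033581 ≈ 0.0336


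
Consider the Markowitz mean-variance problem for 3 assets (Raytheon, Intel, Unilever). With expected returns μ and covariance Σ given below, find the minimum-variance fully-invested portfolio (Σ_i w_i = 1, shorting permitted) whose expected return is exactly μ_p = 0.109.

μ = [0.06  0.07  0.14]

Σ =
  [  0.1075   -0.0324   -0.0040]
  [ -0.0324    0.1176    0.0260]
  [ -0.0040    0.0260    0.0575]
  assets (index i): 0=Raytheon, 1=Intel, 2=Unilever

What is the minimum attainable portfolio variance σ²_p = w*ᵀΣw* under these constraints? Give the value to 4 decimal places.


0.0309

u=Σ⁻¹μ = [0.7285  0.2738  2.3616]
v=Σ⁻¹𝟙 = [12.4812  8.7832  14.2880]
a=μᵀu=0.393511  b=𝟙ᵀu=3.364018  c=𝟙ᵀv=35.552394  D=ac−b²=2.673642
λ₁=(c·0.109−b)/D = (35.552394·0.109−3.364018)/2.673642 = 0.191197
λ₂=(a−b·0.109)/D = (0.393511−3.364018·0.109)/2.673642 = 0.010036
w* = 0.191197·u + 0.010036·v:
  w_0 = 0.191197·0.7285 + 0.010036·12.4812 = 0.2646  (Raytheon)
  w_1 = 0.191197·0.2738 + 0.010036·8.7832 = 0.1405  (Intel)
  w_2 = 0.191197·2.3616 + 0.010036·14.2880 = 0.5949  (Unilever)
Σw_i=1.0000  μᵀw=0.1090
σ²=wᵀΣw=λ₁·μ_p+λ₂ = 0.191197·0.109 + 0.010036 = 0.030877 ≈ 0.0309


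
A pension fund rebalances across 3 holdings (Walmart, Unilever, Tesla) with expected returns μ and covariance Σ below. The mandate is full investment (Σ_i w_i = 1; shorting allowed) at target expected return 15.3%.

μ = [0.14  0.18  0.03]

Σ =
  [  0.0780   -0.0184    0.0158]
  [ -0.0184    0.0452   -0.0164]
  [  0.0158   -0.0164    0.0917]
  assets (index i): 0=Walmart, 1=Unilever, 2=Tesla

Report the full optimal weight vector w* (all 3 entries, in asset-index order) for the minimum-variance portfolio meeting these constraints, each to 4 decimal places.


x=Σ⁻¹μ = [2.9211  5.4619  0.8007]
y=Σ⁻¹𝟙 = [18.1491  34.5779  13.9621]
a=μᵀx=1.416131  b=𝟙ᵀx=9.183768  c=𝟙ᵀy=66.689132  D=ac−b²=10.098968
λ₁=(c·0.153−b)/D = (66.689132·0.153−9.183768)/10.098968 = 0.100968
λ₂=(a−b·0.153)/D = (1.416131−9.183768·0.153)/10.098968 = 0.001091
w* = 0.100968·x + 0.001091·y:
  w_0 = 0.100968·2.9211 + 0.001091·18.1491 = 0.3147  (Walmart)
  w_1 = 0.100968·5.4619 + 0.001091·34.5779 = 0.5892  (Unilever)
  w_2 = 0.100968·0.8007 + 0.001091·13.9621 = 0.0961  (Tesla)
Σw_i=1.0000  μᵀw=0.1530
σ²=wᵀΣw=λ₁·μ_p+λ₂ = 0.100968·0.153 + 0.001091 = 0.016539 ≈ 0.0165

0.3147  0.5892  0.0961


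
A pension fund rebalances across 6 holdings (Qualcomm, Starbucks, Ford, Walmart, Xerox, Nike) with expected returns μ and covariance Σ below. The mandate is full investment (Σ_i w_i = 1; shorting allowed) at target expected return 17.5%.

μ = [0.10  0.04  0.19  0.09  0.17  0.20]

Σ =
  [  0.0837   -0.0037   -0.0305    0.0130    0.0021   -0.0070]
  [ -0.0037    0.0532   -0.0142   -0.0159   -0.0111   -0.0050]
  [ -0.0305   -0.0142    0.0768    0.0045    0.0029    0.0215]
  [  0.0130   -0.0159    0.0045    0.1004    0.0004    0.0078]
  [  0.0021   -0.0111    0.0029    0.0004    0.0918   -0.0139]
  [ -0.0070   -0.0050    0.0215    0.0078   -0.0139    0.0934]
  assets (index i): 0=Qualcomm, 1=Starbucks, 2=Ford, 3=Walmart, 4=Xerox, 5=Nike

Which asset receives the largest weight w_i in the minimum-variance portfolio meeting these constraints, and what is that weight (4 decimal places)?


Ford (0.3212)

g=Σ⁻¹μ = [2.5108  2.6770  3.2770  0.6833  2.3153  2.0060]
h=Σ⁻¹𝟙 = [20.8085  33.8555  23.5312  10.7325  15.2400  10.0336]
a=μᵀg=1.837091  b=𝟙ᵀg=13.469445  c=𝟙ᵀh=114.201334  D=ac−b²=28.372358
λ₁=(c·0.175−b)/D = (114.201334·0.175−13.469445)/28.372358 = 0.229653
λ₂=(a−b·0.175)/D = (1.837091−13.469445·0.175)/28.372358 = -0.018330
w* = 0.229653·g + -0.018330·h:
  w_0 = 0.229653·2.5108 + -0.018330·20.8085 = 0.1952  (Qualcomm)
  w_1 = 0.229653·2.6770 + -0.018330·33.8555 = -0.0058  (Starbucks)
  w_2 = 0.229653·3.2770 + -0.018330·23.5312 = 0.3212  (Ford)
  w_3 = 0.229653·0.6833 + -0.018330·10.7325 = -0.0398  (Walmart)
  w_4 = 0.229653·2.3153 + -0.018330·15.2400 = 0.2524  (Xerox)
  w_5 = 0.229653·2.0060 + -0.018330·10.0336 = 0.2768  (Nike)
Σw_i=1.0000  μᵀw=0.1750
σ²=wᵀΣw=λ₁·μ_p+λ₂ = 0.229653·0.175 + -0.018330 = 0.021859 ≈ 0.0219


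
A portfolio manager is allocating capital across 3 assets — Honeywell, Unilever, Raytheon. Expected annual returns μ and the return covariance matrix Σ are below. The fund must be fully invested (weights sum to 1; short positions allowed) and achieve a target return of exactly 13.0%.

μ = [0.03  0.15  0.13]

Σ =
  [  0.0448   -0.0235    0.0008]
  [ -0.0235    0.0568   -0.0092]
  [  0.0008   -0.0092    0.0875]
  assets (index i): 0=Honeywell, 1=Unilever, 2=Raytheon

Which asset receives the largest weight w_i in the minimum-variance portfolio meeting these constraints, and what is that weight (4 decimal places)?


u=Σ⁻¹μ = [2.7866  4.1001  1.8913]
v=Σ⁻¹𝟙 = [41.5858  37.2347  14.9633]
a=μᵀu=0.944484  b=𝟙ᵀu=8.778005  c=𝟙ᵀv=93.783782  D=ac−b²=11.523904
λ₁=(c·0.130−b)/D = (93.783782·0.130−8.778005)/11.523904 = 0.296244
λ₂=(a−b·0.130)/D = (0.944484−8.778005·0.130)/11.523904 = -0.017065
w* = 0.296244·u + -0.017065·v:
  w_0 = 0.296244·2.7866 + -0.017065·41.5858 = 0.1158  (Honeywell)
  w_1 = 0.296244·4.1001 + -0.017065·37.2347 = 0.5792  (Unilever)
  w_2 = 0.296244·1.8913 + -0.017065·14.9633 = 0.3049  (Raytheon)
Σw_i=1.0000  μᵀw=0.1300
σ²=wᵀΣw=λ₁·μ_p+λ₂ = 0.296244·0.130 + -0.017065 = 0.021447 ≈ 0.0214

Unilever (0.5792)


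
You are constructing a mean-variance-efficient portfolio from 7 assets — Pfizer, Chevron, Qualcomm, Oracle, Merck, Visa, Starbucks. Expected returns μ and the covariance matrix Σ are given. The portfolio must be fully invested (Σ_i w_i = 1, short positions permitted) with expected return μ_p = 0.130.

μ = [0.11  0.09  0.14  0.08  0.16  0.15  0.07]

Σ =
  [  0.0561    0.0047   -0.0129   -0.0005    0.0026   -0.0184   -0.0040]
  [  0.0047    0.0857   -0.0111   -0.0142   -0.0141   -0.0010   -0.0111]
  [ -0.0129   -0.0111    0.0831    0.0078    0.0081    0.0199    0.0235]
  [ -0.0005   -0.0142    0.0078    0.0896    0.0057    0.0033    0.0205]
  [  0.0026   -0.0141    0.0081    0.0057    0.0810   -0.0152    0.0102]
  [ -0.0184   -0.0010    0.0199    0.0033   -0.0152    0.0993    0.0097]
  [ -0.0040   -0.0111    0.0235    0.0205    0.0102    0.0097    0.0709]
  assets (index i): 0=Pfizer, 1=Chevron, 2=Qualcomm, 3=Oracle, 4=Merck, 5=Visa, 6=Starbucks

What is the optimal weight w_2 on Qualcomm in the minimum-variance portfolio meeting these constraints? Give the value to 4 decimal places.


0.1463

p=Σ⁻¹μ = [2.7501  1.6449  1.5216  0.8011  2.3458  2.0599  0.0447]
q=Σ⁻¹𝟙 = [23.1760  16.8891  10.0515  9.8575  14.3993  13.6217  7.9391]
a=μᵀp=1.415095  b=𝟙ᵀp=11.168060  c=𝟙ᵀq=95.934125  D=ac−b²=11.030291
λ₁=(c·0.130−b)/D = (95.934125·0.130−11.168060)/11.030291 = 0.118163
λ₂=(a−b·0.130)/D = (1.415095−11.168060·0.130)/11.030291 = -0.003332
w* = 0.118163·p + -0.003332·q:
  w_0 = 0.118163·2.7501 + -0.003332·23.1760 = 0.2477  (Pfizer)
  w_1 = 0.118163·1.6449 + -0.003332·16.8891 = 0.1381  (Chevron)
  w_2 = 0.118163·1.5216 + -0.003332·10.0515 = 0.1463  (Qualcomm)
  w_3 = 0.118163·0.8011 + -0.003332·9.8575 = 0.0618  (Oracle)
  w_4 = 0.118163·2.3458 + -0.003332·14.3993 = 0.2292  (Merck)
  w_5 = 0.118163·2.0599 + -0.003332·13.6217 = 0.1980  (Visa)
  w_6 = 0.118163·0.0447 + -0.003332·7.9391 = -0.0212  (Starbucks)
Σw_i=1.0000  μᵀw=0.1300
σ²=wᵀΣw=λ₁·μ_p+λ₂ = 0.118163·0.130 + -0.003332 = 0.012029 ≈ 0.0120


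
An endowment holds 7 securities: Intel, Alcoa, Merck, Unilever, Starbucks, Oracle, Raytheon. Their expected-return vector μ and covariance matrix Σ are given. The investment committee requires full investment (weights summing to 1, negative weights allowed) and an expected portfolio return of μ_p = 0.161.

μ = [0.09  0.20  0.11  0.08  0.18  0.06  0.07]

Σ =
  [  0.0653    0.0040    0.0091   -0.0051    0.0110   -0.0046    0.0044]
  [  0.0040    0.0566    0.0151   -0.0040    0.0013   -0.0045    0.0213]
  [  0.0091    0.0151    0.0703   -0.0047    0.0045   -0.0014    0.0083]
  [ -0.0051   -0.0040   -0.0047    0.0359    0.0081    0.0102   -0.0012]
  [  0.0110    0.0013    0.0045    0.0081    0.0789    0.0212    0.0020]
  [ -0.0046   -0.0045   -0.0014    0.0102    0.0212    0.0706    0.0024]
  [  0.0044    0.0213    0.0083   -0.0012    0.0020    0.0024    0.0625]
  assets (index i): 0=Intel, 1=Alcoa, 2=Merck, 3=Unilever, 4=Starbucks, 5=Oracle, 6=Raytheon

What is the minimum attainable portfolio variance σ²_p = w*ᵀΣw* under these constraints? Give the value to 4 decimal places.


0.0192

g=Σ⁻¹μ = [0.9909  3.5126  0.7685  2.3776  1.7232  0.3018  -0.2700]
h=Σ⁻¹𝟙 = [14.8494  13.2615  10.3060  29.2634  3.7354  10.5224  9.1047]
a=μᵀg=1.375816  b=𝟙ᵀg=9.404520  c=𝟙ᵀh=91.042840  D=ac−b²=36.813166
λ₁=(c·0.161−b)/D = (91.042840·0.161−9.404520)/36.813166 = 0.142704
λ₂=(a−b·0.161)/D = (1.375816−9.404520·0.161)/36.813166 = -0.003757
w* = 0.142704·g + -0.003757·h:
  w_0 = 0.142704·0.9909 + -0.003757·14.8494 = 0.0856  (Intel)
  w_1 = 0.142704·3.5126 + -0.003757·13.2615 = 0.4514  (Alcoa)
  w_2 = 0.142704·0.7685 + -0.003757·10.3060 = 0.0710  (Merck)
  w_3 = 0.142704·2.3776 + -0.003757·29.2634 = 0.2293  (Unilever)
  w_4 = 0.142704·1.7232 + -0.003757·3.7354 = 0.2319  (Starbucks)
  w_5 = 0.142704·0.3018 + -0.003757·10.5224 = 0.0035  (Oracle)
  w_6 = 0.142704·-0.2700 + -0.003757·9.1047 = -0.0727  (Raytheon)
Σw_i=1.0000  μᵀw=0.1610
σ²=wᵀΣw=λ₁·μ_p+λ₂ = 0.142704·0.161 + -0.003757 = 0.019218 ≈ 0.0192


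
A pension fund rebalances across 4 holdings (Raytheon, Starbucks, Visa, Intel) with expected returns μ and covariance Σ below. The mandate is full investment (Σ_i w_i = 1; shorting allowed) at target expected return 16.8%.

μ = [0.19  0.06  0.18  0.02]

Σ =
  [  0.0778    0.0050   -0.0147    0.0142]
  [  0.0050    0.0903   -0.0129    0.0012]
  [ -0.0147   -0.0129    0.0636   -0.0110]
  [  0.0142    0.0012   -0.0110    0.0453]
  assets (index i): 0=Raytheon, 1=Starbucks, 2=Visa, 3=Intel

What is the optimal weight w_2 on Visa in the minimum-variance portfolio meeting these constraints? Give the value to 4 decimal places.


p=Σ⁻¹μ = [3.0236  1.0357  3.8067  0.3906]
q=Σ⁻¹𝟙 = [12.4114  13.7146  25.5281  24.0201]
a=μᵀp=1.329625  b=𝟙ᵀp=8.256497  c=𝟙ᵀq=75.674189  D=ac−b²=32.448522
λ₁=(c·0.168−b)/D = (75.674189·0.168−8.256497)/32.448522 = 0.137349
λ₂=(a−b·0.168)/D = (1.329625−8.256497·0.168)/32.448522 = -0.001771
w* = 0.137349·p + -0.001771·q:
  w_0 = 0.137349·3.0236 + -0.001771·12.4114 = 0.3933  (Raytheon)
  w_1 = 0.137349·1.0357 + -0.001771·13.7146 = 0.1180  (Starbucks)
  w_2 = 0.137349·3.8067 + -0.001771·25.5281 = 0.4776  (Visa)
  w_3 = 0.137349·0.3906 + -0.001771·24.0201 = 0.0111  (Intel)
Σw_i=1.0000  μᵀw=0.1680
σ²=wᵀΣw=λ₁·μ_p+λ₂ = 0.137349·0.168 + -0.001771 = 0.021304 ≈ 0.0213

0.4776


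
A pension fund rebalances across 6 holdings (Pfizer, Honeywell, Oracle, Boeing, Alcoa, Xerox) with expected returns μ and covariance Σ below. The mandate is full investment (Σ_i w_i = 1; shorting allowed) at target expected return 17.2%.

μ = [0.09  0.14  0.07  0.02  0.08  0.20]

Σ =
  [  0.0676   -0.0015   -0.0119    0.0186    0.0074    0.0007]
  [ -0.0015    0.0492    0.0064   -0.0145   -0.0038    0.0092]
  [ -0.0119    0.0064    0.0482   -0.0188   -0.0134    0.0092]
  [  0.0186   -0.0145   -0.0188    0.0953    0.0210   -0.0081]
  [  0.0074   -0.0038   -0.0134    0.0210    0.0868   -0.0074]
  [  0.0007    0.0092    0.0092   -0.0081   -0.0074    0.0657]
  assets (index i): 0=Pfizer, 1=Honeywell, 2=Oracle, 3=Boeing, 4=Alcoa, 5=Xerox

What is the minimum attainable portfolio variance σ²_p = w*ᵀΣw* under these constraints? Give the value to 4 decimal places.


0.0305

g=Σ⁻¹μ = [1.3297  2.4530  1.5117  0.5771  1.2384  2.6854]
h=Σ⁻¹𝟙 = [14.7851  20.1542  28.8032  14.4501  13.0703  11.4613]
a=μᵀg=1.216613  b=𝟙ᵀg=9.795362  c=𝟙ᵀh=102.724247  D=ac−b²=29.026584
λ₁=(c·0.172−b)/D = (102.724247·0.172−9.795362)/29.026584 = 0.271241
λ₂=(a−b·0.172)/D = (1.216613−9.795362·0.172)/29.026584 = -0.016130
w* = 0.271241·g + -0.016130·h:
  w_0 = 0.271241·1.3297 + -0.016130·14.7851 = 0.1222  (Pfizer)
  w_1 = 0.271241·2.4530 + -0.016130·20.1542 = 0.3403  (Honeywell)
  w_2 = 0.271241·1.5117 + -0.016130·28.8032 = -0.0546  (Oracle)
  w_3 = 0.271241·0.5771 + -0.016130·14.4501 = -0.0765  (Boeing)
  w_4 = 0.271241·1.2384 + -0.016130·13.0703 = 0.1251  (Alcoa)
  w_5 = 0.271241·2.6854 + -0.016130·11.4613 = 0.5435  (Xerox)
Σw_i=1.0000  μᵀw=0.1720
σ²=wᵀΣw=λ₁·μ_p+λ₂ = 0.271241·0.172 + -0.016130 = 0.030524 ≈ 0.0305


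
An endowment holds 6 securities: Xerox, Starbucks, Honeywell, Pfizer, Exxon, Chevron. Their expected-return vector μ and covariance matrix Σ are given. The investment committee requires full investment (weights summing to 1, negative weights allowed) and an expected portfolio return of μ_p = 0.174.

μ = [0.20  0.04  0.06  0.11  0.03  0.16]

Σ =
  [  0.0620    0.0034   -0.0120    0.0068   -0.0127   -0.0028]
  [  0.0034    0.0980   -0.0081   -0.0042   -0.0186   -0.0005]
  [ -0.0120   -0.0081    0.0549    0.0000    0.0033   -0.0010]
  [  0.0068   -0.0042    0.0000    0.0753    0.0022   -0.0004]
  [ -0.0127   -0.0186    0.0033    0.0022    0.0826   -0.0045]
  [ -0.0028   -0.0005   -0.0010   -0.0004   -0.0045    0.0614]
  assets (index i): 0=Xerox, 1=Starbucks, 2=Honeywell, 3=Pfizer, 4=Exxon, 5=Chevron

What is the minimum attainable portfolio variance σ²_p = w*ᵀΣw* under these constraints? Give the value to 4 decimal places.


u=Σ⁻¹μ = [3.8214  0.7266  2.0186  1.1378  1.1620  2.9115]
v=Σ⁻¹𝟙 = [23.5875  15.6453  24.8891  11.5703  19.0086  19.3636]
a=μᵀu=1.540308  b=𝟙ᵀu=11.777820  c=𝟙ᵀv=114.064399  D=ac−b²=36.977233
λ₁=(c·0.174−b)/D = (114.064399·0.174−11.777820)/36.977233 = 0.218226
λ₂=(a−b·0.174)/D = (1.540308−11.777820·0.174)/36.977233 = -0.013766
w* = 0.218226·u + -0.013766·v:
  w_0 = 0.218226·3.8214 + -0.013766·23.5875 = 0.5092  (Xerox)
  w_1 = 0.218226·0.7266 + -0.013766·15.6453 = -0.0568  (Starbucks)
  w_2 = 0.218226·2.0186 + -0.013766·24.8891 = 0.0979  (Honeywell)
  w_3 = 0.218226·1.1378 + -0.013766·11.5703 = 0.0890  (Pfizer)
  w_4 = 0.218226·1.1620 + -0.013766·19.0086 = -0.0081  (Exxon)
  w_5 = 0.218226·2.9115 + -0.013766·19.3636 = 0.3688  (Chevron)
Σw_i=1.0000  μᵀw=0.1740
σ²=wᵀΣw=λ₁·μ_p+λ₂ = 0.218226·0.174 + -0.013766 = 0.024205 ≈ 0.0242

0.0242


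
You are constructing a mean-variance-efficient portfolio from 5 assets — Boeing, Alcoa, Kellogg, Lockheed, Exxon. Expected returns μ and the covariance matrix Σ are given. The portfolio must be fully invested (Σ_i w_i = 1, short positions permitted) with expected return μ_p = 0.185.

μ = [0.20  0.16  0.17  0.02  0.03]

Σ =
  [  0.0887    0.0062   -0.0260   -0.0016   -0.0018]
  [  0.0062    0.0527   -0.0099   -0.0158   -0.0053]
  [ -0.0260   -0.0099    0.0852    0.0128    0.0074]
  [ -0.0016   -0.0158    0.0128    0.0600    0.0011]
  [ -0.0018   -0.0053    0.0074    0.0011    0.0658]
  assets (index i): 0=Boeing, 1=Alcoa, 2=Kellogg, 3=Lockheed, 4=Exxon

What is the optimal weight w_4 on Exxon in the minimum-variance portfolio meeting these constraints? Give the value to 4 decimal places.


p=Σ⁻¹μ = [2.9585  3.5258  3.1699  0.6561  0.4534]
q=Σ⁻¹𝟙 = [14.3719  27.9465  14.8484  20.9514  15.8216]
a=μᵀp=1.721438  b=𝟙ᵀp=10.763729  c=𝟙ᵀq=93.939862  D=ac−b²=45.853799
λ₁=(c·0.185−b)/D = (93.939862·0.185−10.763729)/45.853799 = 0.144266
λ₂=(a−b·0.185)/D = (1.721438−10.763729·0.185)/45.853799 = -0.005885
w* = 0.144266·p + -0.005885·q:
  w_0 = 0.144266·2.9585 + -0.005885·14.3719 = 0.3422  (Boeing)
  w_1 = 0.144266·3.5258 + -0.005885·27.9465 = 0.3442  (Alcoa)
  w_2 = 0.144266·3.1699 + -0.005885·14.8484 = 0.3699  (Kellogg)
  w_3 = 0.144266·0.6561 + -0.005885·20.9514 = -0.0286  (Lockheed)
  w_4 = 0.144266·0.4534 + -0.005885·15.8216 = -0.0277  (Exxon)
Σw_i=1.0000  μᵀw=0.1850
σ²=wᵀΣw=λ₁·μ_p+λ₂ = 0.144266·0.185 + -0.005885 = 0.020804 ≈ 0.0208

-0.0277


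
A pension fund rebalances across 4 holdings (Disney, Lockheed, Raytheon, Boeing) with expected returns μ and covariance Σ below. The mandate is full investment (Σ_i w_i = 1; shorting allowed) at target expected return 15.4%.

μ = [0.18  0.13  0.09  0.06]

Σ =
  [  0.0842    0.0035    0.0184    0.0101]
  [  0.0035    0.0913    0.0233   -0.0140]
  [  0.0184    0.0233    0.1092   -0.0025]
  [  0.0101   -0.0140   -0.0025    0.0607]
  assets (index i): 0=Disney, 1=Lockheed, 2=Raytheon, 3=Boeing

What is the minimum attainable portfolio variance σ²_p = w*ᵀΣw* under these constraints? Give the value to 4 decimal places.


u=Σ⁻¹μ = [1.9085  1.4511  0.2162  1.0145]
v=Σ⁻¹𝟙 = [7.9615  11.9821  5.6748  18.1470]
a=μᵀu=0.612503  b=𝟙ᵀu=4.590311  c=𝟙ᵀv=43.765547  D=ac−b²=5.735584
λ₁=(c·0.154−b)/D = (43.765547·0.154−4.590311)/5.735584 = 0.374780
λ₂=(a−b·0.154)/D = (0.612503−4.590311·0.154)/5.735584 = -0.016459
w* = 0.374780·u + -0.016459·v:
  w_0 = 0.374780·1.9085 + -0.016459·7.9615 = 0.5842  (Disney)
  w_1 = 0.374780·1.4511 + -0.016459·11.9821 = 0.3466  (Lockheed)
  w_2 = 0.374780·0.2162 + -0.016459·5.6748 = -0.0124  (Raytheon)
  w_3 = 0.374780·1.0145 + -0.016459·18.1470 = 0.0815  (Boeing)
Σw_i=1.0000  μᵀw=0.1540
σ²=wᵀΣw=λ₁·μ_p+λ₂ = 0.374780·0.154 + -0.016459 = 0.041257 ≈ 0.0413

0.0413


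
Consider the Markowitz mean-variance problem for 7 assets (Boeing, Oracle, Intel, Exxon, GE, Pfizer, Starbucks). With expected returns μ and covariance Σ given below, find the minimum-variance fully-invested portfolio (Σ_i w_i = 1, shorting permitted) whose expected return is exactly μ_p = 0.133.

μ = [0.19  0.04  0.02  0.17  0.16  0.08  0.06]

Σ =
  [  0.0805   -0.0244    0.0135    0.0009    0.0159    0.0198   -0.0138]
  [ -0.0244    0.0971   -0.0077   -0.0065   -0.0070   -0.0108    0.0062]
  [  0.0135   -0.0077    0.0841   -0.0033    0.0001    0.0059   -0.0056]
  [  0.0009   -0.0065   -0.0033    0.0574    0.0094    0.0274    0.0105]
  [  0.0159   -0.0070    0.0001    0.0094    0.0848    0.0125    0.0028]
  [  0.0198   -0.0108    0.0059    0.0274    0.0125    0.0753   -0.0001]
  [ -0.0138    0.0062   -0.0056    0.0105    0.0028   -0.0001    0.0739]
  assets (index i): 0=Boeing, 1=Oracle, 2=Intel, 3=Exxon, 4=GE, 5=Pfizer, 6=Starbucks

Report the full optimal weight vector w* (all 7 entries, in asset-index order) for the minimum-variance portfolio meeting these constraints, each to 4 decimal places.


p=Σ⁻¹μ = [2.7819  1.2793  0.1382  3.1357  1.2223  -0.8394  0.7416]
q=Σ⁻¹𝟙 = [14.8376  16.0927  12.1110  13.8354  7.6859  4.4457  13.6192]
a=μᵀp=1.288484  b=𝟙ᵀp=8.459638  c=𝟙ᵀq=82.627394  D=ac−b²=34.898580
λ₁=(c·0.133−b)/D = (82.627394·0.133−8.459638)/34.898580 = 0.072490
λ₂=(a−b·0.133)/D = (1.288484−8.459638·0.133)/34.898580 = 0.004681
w* = 0.072490·p + 0.004681·q:
  w_0 = 0.072490·2.7819 + 0.004681·14.8376 = 0.2711  (Boeing)
  w_1 = 0.072490·1.2793 + 0.004681·16.0927 = 0.1681  (Oracle)
  w_2 = 0.072490·0.1382 + 0.004681·12.1110 = 0.0667  (Intel)
  w_3 = 0.072490·3.1357 + 0.004681·13.8354 = 0.2921  (Exxon)
  w_4 = 0.072490·1.2223 + 0.004681·7.6859 = 0.1246  (GE)
  w_5 = 0.072490·-0.8394 + 0.004681·4.4457 = -0.0400  (Pfizer)
  w_6 = 0.072490·0.7416 + 0.004681·13.6192 = 0.1175  (Starbucks)
Σw_i=1.0000  μᵀw=0.1330
σ²=wᵀΣw=λ₁·μ_p+λ₂ = 0.072490·0.133 + 0.004681 = 0.014322 ≈ 0.0143

0.2711  0.1681  0.0667  0.2921  0.1246  -0.0400  0.1175


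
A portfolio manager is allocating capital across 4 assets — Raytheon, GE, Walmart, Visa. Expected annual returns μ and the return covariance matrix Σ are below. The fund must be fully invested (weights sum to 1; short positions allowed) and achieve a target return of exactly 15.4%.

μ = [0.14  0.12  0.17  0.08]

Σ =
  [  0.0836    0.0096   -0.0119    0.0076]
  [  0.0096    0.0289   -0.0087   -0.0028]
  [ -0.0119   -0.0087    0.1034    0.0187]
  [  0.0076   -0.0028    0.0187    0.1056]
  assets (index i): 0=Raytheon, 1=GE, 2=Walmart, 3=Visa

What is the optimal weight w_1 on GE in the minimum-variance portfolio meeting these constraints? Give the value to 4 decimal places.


u=Σ⁻¹μ = [1.4390  4.3460  2.1036  0.3967]
v=Σ⁻¹𝟙 = [8.8835  36.1074  12.3572  7.5995]
a=μᵀu=1.112324  b=𝟙ᵀu=8.285275  c=𝟙ᵀv=64.947684  D=ac−b²=3.597081
λ₁=(c·0.154−b)/D = (64.947684·0.154−8.285275)/3.597081 = 0.477239
λ₂=(a−b·0.154)/D = (1.112324−8.285275·0.154)/3.597081 = -0.045484
w* = 0.477239·u + -0.045484·v:
  w_0 = 0.477239·1.4390 + -0.045484·8.8835 = 0.2827  (Raytheon)
  w_1 = 0.477239·4.3460 + -0.045484·36.1074 = 0.4318  (GE)
  w_2 = 0.477239·2.1036 + -0.045484·12.3572 = 0.4419  (Walmart)
  w_3 = 0.477239·0.3967 + -0.045484·7.5995 = -0.1563  (Visa)
Σw_i=1.0000  μᵀw=0.1540
σ²=wᵀΣw=λ₁·μ_p+λ₂ = 0.477239·0.154 + -0.045484 = 0.028011 ≈ 0.0280

0.4318


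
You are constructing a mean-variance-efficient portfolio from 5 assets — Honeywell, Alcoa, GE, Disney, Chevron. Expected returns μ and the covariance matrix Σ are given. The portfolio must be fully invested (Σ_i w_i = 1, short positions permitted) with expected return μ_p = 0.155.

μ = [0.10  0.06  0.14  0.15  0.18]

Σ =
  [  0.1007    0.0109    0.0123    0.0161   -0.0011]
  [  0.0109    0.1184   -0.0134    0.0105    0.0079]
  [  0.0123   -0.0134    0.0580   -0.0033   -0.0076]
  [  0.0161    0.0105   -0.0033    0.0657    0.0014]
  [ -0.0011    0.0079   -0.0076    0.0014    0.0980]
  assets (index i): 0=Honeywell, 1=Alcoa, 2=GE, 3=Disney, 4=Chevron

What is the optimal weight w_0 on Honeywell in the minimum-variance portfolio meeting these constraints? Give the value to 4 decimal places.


0.0016

g=Σ⁻¹μ = [0.2553  0.4747  2.8580  2.2458  1.9909]
h=Σ⁻¹𝟙 = [4.4722  8.4127  20.4460  13.5735  10.9678]
a=μᵀg=1.149359  b=𝟙ᵀg=7.824663  c=𝟙ᵀh=57.872255  D=ac−b²=5.290668
λ₁=(c·0.155−b)/D = (57.872255·0.155−7.824663)/5.290668 = 0.216520
λ₂=(a−b·0.155)/D = (1.149359−7.824663·0.155)/5.290668 = -0.011995
w* = 0.216520·g + -0.011995·h:
  w_0 = 0.216520·0.2553 + -0.011995·4.4722 = 0.0016  (Honeywell)
  w_1 = 0.216520·0.4747 + -0.011995·8.4127 = 0.0019  (Alcoa)
  w_2 = 0.216520·2.8580 + -0.011995·20.4460 = 0.3736  (GE)
  w_3 = 0.216520·2.2458 + -0.011995·13.5735 = 0.3234  (Disney)
  w_4 = 0.216520·1.9909 + -0.011995·10.9678 = 0.2995  (Chevron)
Σw_i=1.0000  μᵀw=0.1550
σ²=wᵀΣw=λ₁·μ_p+λ₂ = 0.216520·0.155 + -0.011995 = 0.021565 ≈ 0.0216


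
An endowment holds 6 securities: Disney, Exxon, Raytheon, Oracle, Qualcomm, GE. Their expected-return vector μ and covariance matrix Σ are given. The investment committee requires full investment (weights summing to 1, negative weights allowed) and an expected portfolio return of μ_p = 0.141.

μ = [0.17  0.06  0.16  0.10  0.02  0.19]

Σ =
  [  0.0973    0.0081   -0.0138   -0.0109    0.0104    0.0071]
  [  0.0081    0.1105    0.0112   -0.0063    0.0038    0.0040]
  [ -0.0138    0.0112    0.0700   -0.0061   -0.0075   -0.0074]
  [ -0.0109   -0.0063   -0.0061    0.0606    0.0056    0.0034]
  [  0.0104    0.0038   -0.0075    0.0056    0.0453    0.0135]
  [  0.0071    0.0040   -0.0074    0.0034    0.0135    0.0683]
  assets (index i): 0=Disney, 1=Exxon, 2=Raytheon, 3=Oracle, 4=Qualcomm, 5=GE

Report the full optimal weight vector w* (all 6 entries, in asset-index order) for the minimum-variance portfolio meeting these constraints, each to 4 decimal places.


0.1848  0.0428  0.2743  0.2270  0.0652  0.2059

g=Σ⁻¹μ = [2.3086  0.1048  3.1538  2.2977  -0.7253  2.9064]
h=Σ⁻¹𝟙 = [12.2355  6.2292  20.3039  19.2570  16.4479  10.9947]
a=μᵀg=1.670850  b=𝟙ᵀg=10.046068  c=𝟙ᵀh=85.468250  D=ac−b²=41.881126
λ₁=(c·0.141−b)/D = (85.468250·0.141−10.046068)/41.881126 = 0.047873
λ₂=(a−b·0.141)/D = (1.670850−10.046068·0.141)/41.881126 = 0.006073
w* = 0.047873·g + 0.006073·h:
  w_0 = 0.047873·2.3086 + 0.006073·12.2355 = 0.1848  (Disney)
  w_1 = 0.047873·0.1048 + 0.006073·6.2292 = 0.0428  (Exxon)
  w_2 = 0.047873·3.1538 + 0.006073·20.3039 = 0.2743  (Raytheon)
  w_3 = 0.047873·2.2977 + 0.006073·19.2570 = 0.2270  (Oracle)
  w_4 = 0.047873·-0.7253 + 0.006073·16.4479 = 0.0652  (Qualcomm)
  w_5 = 0.047873·2.9064 + 0.006073·10.9947 = 0.2059  (GE)
Σw_i=1.0000  μᵀw=0.1410
σ²=wᵀΣw=λ₁·μ_p+λ₂ = 0.047873·0.141 + 0.006073 = 0.012823 ≈ 0.0128
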